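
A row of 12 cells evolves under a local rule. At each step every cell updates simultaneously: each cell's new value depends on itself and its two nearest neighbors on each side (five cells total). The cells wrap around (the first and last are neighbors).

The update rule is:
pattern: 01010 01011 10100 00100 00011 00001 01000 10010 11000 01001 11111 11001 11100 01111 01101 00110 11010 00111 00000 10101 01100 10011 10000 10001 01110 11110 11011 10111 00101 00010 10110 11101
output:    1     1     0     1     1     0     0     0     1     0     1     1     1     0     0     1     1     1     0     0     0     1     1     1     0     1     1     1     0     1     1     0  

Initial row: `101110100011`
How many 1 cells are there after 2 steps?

8

011001001110
110101011011
count of 1: 8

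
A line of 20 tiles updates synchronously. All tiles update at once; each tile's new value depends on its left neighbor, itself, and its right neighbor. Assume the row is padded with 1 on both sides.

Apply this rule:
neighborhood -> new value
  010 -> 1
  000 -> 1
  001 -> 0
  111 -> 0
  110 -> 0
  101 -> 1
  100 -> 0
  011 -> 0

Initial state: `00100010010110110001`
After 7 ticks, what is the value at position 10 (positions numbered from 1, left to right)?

tick 1: 00101010011001000100
tick 2: 00111110000001010100
tick 3: 00000000111101111100
tick 4: 01111110000010000000
tick 5: 10000000111010111110
tick 6: 00111110000111000001
tick 7: 00000000110000011100
position 10 holds 1

1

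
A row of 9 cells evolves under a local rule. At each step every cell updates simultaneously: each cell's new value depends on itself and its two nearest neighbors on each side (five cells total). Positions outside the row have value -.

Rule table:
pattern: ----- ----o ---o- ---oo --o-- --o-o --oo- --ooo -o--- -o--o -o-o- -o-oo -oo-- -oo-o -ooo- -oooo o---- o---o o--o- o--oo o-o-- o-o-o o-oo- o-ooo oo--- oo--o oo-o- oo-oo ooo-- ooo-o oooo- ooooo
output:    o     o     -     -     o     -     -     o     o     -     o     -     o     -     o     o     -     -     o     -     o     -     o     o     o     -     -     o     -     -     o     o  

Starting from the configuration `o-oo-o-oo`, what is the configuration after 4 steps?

step 1: --o----oo
step 2: o-oo-o--o
step 3: --o--o-oo
step 4: o-o-o--oo

o-o-o--oo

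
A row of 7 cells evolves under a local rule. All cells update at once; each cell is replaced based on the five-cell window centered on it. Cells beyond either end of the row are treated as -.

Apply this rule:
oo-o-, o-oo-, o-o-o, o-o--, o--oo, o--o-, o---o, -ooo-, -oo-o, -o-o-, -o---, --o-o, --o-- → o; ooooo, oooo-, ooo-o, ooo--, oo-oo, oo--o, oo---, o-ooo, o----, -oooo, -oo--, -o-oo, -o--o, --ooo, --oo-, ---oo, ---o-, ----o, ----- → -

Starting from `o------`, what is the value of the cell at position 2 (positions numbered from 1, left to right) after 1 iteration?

o

oo-----
position 2 holds o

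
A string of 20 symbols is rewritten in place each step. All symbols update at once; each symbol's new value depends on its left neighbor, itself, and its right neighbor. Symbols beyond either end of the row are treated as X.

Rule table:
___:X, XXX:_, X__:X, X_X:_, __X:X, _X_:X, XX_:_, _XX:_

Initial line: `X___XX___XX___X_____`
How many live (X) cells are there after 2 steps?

4

step 1: _XXX__XXX__XXXXXXXXX
step 2: ____XX___XX_________
count of X: 4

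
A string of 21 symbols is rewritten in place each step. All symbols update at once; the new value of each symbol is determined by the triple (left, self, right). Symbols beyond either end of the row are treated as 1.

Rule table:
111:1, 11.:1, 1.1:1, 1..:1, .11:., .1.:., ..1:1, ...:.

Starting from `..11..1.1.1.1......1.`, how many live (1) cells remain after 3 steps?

11.111.1.1.1.1....1.1
111.111.1.1.1.1..1.1.
1111.111.1.1.1.11.1.1
count of 1: 14

14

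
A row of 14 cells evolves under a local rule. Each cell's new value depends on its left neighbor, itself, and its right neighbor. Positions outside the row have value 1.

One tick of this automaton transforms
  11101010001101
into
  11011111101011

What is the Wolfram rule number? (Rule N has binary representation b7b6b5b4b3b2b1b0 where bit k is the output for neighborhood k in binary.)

189

position 0: 111 → 1  (bit 7 = 1)
position 2: 110 → 0  (bit 6 = 0)
position 3: 101 → 1  (bit 5 = 1)
position 7: 100 → 1  (bit 4 = 1)
position 10: 011 → 1  (bit 3 = 1)
position 4: 010 → 1  (bit 2 = 1)
position 9: 001 → 0  (bit 1 = 0)
position 8: 000 → 1  (bit 0 = 1)
bits b7..b0 = 10111101 = 189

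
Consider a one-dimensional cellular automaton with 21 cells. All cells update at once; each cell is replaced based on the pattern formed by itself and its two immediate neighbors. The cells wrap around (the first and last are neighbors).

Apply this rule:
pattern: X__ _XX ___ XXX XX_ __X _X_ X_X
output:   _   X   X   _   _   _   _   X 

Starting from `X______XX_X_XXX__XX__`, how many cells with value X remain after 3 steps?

8

__XXXX_X_X_XX____X___
X_X___X_X_XX__XX___XX
_X__X__X_XX___X__X_X_
count of X: 8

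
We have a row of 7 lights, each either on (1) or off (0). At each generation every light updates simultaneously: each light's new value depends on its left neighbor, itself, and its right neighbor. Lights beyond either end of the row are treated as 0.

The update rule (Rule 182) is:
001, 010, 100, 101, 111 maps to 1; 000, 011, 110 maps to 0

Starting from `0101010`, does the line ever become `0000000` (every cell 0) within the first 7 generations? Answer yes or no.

no

generation 1: 1111111
generation 2: 0111110
generation 3: 1011101
generation 4: 1101011
generation 5: 0011100
generation 6: 0101010  (repeats generation 0; period 6)
generation 7: 1111111
generation 7 is 1111111, still not uniform 0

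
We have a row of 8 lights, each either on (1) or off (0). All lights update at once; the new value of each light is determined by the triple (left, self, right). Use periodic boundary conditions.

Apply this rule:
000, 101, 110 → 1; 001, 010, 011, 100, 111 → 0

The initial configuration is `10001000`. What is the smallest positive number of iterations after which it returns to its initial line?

00100010
10001000

2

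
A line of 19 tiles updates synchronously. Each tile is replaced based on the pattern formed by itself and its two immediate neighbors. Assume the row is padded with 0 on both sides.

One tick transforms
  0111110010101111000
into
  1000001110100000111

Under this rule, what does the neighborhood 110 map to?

At position 5 the neighborhood is 110; the next row has 0 there.

0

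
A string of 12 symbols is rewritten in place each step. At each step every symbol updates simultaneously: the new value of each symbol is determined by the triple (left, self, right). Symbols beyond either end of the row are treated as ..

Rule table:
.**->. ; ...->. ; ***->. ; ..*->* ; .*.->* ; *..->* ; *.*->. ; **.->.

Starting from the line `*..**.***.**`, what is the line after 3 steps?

..***.......

***.........
...*........
..***.......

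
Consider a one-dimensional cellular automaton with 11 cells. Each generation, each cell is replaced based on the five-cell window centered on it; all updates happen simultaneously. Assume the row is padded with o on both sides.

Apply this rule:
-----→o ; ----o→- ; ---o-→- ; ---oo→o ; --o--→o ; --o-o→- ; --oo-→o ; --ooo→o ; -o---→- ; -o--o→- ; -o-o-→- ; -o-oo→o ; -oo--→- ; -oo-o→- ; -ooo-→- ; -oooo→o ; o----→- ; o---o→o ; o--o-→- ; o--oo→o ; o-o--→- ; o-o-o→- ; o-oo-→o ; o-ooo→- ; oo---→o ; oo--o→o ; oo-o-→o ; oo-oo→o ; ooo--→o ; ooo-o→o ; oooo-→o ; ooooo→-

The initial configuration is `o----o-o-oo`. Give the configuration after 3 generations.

-oooo-oo--o

generation 1: oo------o-o
generation 2: ooo-oo---o-
generation 3: -oooo-oo--o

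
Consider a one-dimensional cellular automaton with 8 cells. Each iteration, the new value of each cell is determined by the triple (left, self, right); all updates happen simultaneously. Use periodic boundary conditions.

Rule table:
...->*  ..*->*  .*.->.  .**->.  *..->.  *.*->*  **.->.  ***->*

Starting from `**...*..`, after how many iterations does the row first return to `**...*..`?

...**..*
.**...*.
*...**..
..**...*
.*...**.
*..**...
..*...**
.*..**..
*..*...*
..*..**.
**..*...
...*..**
.**..*..
*...*..*
..**..*.
**...*..

16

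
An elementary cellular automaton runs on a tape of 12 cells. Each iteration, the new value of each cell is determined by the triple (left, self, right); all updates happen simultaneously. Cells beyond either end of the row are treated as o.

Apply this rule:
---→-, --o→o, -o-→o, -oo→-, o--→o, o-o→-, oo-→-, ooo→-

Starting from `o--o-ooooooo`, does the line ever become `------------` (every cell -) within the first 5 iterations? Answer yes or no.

no

-ooo--------
----o------o
o--ooo----o-
-oo---o--oo-
---o-oooo---
iteration 5 is ---o-oooo---, still not uniform -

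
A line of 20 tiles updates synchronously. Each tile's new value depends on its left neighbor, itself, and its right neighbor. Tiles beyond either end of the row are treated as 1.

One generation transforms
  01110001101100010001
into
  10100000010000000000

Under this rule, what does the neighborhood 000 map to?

0

At position 5 the neighborhood is 000; the next row has 0 there.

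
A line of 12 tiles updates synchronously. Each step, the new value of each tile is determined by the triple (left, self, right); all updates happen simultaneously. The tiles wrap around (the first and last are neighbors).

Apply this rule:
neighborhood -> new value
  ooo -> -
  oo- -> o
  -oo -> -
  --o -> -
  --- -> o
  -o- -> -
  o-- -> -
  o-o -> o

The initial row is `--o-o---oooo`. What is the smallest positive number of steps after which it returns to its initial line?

step 1: ---o--o----o
step 2: -o------oo--
step 3: ---oooo--o-o
step 4: -o----o---o-
step 5: ---oo---o---
step 6: oo--o-o---oo
step 7: -o---o--o---
step 8: ---o------oo
step 9: -o---oooo--o
step 10: o--o----o---
step 11: -----oo---o-
step 12: oooo--o-o---
step 13: ---o---o--o-
step 14: oo---o------
step 15: -o-o---oooo-
step 16: --o--o----o-
step 17: o------oo---
step 18: --oooo--o-o-
step 19: o----o---o--
step 20: --oo---o----
step 21: o--o-o---ooo
step 22: o---o--o----
step 23: --o------oo-
step 24: o---oooo--o-
step 25: --o----o---o
step 26: ----oo---o--
step 27: ooo--o-o---o
step 28: --o---o--o--
step 29: o---o------o
step 30: o-o---oooo--
step 31: -o--o----o--
step 32: ------oo---o
step 33: -oooo--o-o--
step 34: ----o---o--o
step 35: -oo---o-----
step 36: --o-o---oooo

36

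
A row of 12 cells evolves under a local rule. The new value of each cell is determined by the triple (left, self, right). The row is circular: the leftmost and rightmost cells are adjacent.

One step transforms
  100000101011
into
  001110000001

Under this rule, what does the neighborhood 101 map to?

At position 7 the neighborhood is 101; the next row has 0 there.

0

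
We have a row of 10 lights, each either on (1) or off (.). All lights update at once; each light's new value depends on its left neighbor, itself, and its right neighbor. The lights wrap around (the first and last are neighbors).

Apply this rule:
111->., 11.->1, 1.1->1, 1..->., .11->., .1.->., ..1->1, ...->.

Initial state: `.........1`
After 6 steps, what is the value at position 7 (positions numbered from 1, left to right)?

.

step 1: ........1.
step 2: .......1..
step 3: ......1...
step 4: .....1....
step 5: ....1.....
step 6: ...1......
position 7 holds .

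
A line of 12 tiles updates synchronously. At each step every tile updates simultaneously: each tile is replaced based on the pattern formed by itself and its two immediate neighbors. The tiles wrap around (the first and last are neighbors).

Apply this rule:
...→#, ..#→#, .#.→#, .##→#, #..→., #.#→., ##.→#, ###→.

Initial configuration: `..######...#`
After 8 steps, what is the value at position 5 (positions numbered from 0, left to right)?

.

.##....#.###
.##.####.#.#
.##.#..#.#.#
.##.#.##.#.#
.##.#.##.#.#  (fixed point — unchanged through step 8)
position 5 holds .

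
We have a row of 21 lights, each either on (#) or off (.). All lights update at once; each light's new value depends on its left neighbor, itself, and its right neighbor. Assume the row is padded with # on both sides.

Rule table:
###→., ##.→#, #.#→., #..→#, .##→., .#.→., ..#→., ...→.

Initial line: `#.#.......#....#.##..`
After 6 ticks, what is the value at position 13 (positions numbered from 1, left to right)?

.

#..#.......#......##.
##..#.......#......#.
.##..#.......#.......
..##..#.......#......
#..##..#.......#.....
##..##..#.......#....
position 13 holds .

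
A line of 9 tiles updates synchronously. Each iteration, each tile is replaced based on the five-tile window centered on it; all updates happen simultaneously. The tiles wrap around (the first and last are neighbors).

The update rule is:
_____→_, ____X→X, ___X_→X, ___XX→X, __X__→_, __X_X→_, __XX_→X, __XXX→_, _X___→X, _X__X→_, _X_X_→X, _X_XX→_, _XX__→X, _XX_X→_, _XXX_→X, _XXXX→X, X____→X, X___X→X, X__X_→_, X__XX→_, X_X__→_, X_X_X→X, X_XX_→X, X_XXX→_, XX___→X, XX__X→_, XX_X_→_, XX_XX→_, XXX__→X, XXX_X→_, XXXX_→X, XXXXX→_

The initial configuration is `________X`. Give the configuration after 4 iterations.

X_XXXXXXX

XX____XX_
XXXXXXX__
_X___XX__
X_XXXXXXX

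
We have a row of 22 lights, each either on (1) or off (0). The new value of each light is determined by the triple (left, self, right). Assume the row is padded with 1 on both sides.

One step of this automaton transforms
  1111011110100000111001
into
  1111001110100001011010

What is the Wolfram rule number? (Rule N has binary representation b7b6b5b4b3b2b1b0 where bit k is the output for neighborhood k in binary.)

position 0: 111 → 1  (bit 7 = 1)
position 3: 110 → 1  (bit 6 = 1)
position 4: 101 → 0  (bit 5 = 0)
position 11: 100 → 0  (bit 4 = 0)
position 5: 011 → 0  (bit 3 = 0)
position 10: 010 → 1  (bit 2 = 1)
position 15: 001 → 1  (bit 1 = 1)
position 12: 000 → 0  (bit 0 = 0)
bits b7..b0 = 11000110 = 198

198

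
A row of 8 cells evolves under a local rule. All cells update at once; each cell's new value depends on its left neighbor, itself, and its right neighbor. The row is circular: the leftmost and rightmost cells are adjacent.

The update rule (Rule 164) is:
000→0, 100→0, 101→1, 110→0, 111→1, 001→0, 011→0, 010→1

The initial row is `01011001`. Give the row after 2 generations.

generation 1: 11100001
generation 2: 11000000

11000000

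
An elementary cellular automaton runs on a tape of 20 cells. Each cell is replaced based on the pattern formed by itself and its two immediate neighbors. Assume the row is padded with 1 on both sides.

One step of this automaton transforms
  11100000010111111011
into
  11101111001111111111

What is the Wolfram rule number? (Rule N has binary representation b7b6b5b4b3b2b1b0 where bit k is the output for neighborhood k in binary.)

233

position 0: 111 → 1  (bit 7 = 1)
position 2: 110 → 1  (bit 6 = 1)
position 10: 101 → 1  (bit 5 = 1)
position 3: 100 → 0  (bit 4 = 0)
position 11: 011 → 1  (bit 3 = 1)
position 9: 010 → 0  (bit 2 = 0)
position 8: 001 → 0  (bit 1 = 0)
position 4: 000 → 1  (bit 0 = 1)
bits b7..b0 = 11101001 = 233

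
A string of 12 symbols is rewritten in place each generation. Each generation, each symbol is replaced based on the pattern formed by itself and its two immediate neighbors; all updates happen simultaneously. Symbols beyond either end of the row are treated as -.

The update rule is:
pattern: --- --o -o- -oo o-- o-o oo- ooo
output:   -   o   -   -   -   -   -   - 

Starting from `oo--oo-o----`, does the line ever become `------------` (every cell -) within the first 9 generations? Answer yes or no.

---o--------
--o---------
-o----------
o-----------
------------
all cells are - at generation 5

yes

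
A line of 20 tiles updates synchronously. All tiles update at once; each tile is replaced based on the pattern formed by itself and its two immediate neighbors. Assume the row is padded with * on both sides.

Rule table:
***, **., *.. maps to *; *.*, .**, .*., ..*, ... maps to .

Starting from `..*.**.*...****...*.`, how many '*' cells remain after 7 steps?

10

step 1: *....*..*...****....
step 2: **....*..*...****...
step 3: ***....*..*...****..
step 4: ****....*..*...****.
step 5: *****....*..*...***.
step 6: ******....*..*...**.
step 7: *******....*..*...*.
count of *: 10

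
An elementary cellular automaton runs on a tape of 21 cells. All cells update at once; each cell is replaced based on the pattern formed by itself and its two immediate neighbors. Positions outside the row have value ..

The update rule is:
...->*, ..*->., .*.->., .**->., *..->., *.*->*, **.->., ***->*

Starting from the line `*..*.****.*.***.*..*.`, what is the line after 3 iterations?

.*.......*.*.*....**.

iteration 1: ....*.**.*.*.*.*.....
iteration 2: ***..*..*.*.*.*..****
iteration 3: .*.......*.*.*....**.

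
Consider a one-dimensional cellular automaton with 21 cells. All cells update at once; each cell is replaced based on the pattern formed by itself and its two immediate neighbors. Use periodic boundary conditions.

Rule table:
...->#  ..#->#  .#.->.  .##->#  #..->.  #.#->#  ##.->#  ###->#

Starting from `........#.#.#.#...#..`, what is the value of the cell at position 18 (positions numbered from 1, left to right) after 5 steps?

#

step 1: ########.#.#.#..##..#
step 2: #########.#.#..###.##
step 3: ##########.#..#######
step 4: ###########..########
step 5: ###########.#########
position 18 holds #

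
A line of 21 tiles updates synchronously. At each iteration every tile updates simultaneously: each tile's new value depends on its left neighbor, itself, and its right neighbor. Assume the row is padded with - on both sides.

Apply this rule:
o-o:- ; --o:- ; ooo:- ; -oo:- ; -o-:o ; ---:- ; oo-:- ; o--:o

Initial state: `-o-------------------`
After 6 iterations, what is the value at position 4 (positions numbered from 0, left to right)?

-oo------------------
---o-----------------
---oo----------------
-----o---------------
-----oo--------------
-------o-------------
position 4 holds -

-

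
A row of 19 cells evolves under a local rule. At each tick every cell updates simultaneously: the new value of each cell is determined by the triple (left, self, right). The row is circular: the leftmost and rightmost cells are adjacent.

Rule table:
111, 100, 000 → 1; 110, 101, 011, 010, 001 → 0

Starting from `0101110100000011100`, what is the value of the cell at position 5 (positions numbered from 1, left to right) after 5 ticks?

0000100011111001011
1110011001110100000
0101000100100011110
0000110010011001101
1110001001000100000
position 5 holds 0

0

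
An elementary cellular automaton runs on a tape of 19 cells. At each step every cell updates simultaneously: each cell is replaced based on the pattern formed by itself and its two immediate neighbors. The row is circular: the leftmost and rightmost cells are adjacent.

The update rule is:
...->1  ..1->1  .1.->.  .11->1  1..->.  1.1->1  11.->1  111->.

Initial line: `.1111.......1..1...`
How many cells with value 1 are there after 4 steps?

12

step 1: 11..1.111111..1..11
step 2: .1.1.11....1.1..11.
step 3: 1.1.111.111.1..111.
step 4: .1.11.111.11..11.11
count of 1: 12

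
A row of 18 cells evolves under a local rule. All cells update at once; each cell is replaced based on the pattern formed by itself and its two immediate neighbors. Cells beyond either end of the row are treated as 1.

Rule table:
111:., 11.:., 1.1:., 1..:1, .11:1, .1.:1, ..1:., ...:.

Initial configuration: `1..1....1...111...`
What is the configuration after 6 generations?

.1.11...11..1..1..
.1.1.1..1.1.11.11.
.1.1.11.1.1.1..1..
.1.1.1..1.1.11.11.  (repeats generation 2; period 2)
generation 6: .1.1.1..1.1.11.11.

.1.1.1..1.1.11.11.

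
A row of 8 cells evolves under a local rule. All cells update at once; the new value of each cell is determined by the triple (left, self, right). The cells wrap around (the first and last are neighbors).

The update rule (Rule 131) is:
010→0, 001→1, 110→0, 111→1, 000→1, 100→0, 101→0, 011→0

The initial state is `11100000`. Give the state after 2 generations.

01001111
00010110

00010110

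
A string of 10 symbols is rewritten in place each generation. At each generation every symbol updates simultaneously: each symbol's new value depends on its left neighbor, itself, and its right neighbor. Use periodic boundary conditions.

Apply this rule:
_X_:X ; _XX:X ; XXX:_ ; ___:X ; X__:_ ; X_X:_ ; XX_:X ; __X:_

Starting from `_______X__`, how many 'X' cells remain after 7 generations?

5

XXXXXX_X_X
_____X_X_X
_XXX_X_X_X
_X_X_X_X_X
_X_X_X_X_X  (fixed point — unchanged through generation 7)
count of X: 5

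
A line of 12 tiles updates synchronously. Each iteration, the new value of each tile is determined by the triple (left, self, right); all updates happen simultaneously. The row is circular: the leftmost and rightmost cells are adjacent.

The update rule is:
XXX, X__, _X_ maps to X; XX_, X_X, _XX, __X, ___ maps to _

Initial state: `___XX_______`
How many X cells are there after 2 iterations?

2

_____X______
_____XX_____
count of X: 2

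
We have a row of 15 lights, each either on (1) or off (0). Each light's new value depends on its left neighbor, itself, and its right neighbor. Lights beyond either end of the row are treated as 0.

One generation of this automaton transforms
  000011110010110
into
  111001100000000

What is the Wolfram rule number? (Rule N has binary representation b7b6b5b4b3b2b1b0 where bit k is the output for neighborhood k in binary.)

129

position 5: 111 → 1  (bit 7 = 1)
position 7: 110 → 0  (bit 6 = 0)
position 11: 101 → 0  (bit 5 = 0)
position 8: 100 → 0  (bit 4 = 0)
position 4: 011 → 0  (bit 3 = 0)
position 10: 010 → 0  (bit 2 = 0)
position 3: 001 → 0  (bit 1 = 0)
position 0: 000 → 1  (bit 0 = 1)
bits b7..b0 = 10000001 = 129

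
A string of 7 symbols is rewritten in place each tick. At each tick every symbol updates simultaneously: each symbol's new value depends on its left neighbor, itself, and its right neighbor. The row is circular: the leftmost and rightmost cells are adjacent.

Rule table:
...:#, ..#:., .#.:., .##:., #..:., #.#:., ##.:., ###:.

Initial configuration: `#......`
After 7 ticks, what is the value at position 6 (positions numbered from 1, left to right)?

#

tick 1: ..####.
tick 2: #......  (repeats tick 0; period 2)
tick 7: ..####.
position 6 holds #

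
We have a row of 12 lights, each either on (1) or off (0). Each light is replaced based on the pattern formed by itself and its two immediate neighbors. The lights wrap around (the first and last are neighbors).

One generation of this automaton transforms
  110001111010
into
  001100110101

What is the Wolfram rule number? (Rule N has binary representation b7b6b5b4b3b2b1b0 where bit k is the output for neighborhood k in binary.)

position 6: 111 → 1  (bit 7 = 1)
position 1: 110 → 0  (bit 6 = 0)
position 9: 101 → 1  (bit 5 = 1)
position 2: 100 → 1  (bit 4 = 1)
position 0: 011 → 0  (bit 3 = 0)
position 10: 010 → 0  (bit 2 = 0)
position 4: 001 → 0  (bit 1 = 0)
position 3: 000 → 1  (bit 0 = 1)
bits b7..b0 = 10110001 = 177

177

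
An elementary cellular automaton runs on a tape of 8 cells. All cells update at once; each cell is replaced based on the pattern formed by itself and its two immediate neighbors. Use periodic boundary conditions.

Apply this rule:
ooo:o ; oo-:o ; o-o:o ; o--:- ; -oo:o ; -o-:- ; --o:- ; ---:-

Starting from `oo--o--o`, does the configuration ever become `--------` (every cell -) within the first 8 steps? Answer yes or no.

no

step 1: oo-----o
step 2: oo-----o  (fixed point — unchanged through step 8)
step 8 is oo-----o, still not uniform -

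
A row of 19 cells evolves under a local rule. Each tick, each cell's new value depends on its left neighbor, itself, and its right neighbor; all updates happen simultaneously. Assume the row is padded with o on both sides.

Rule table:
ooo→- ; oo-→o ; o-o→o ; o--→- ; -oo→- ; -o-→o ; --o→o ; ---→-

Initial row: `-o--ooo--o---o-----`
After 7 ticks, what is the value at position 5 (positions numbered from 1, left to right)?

-

oo-o--o-oo--oo----o
-ooo-ooo-o-o-o---o-
o--oo--ooooooo--ooo
o-o-o-o------o-o---
ooooooo-----oooo--o
------o----o---o-o-
-----oo---oo--ooooo
position 5 holds -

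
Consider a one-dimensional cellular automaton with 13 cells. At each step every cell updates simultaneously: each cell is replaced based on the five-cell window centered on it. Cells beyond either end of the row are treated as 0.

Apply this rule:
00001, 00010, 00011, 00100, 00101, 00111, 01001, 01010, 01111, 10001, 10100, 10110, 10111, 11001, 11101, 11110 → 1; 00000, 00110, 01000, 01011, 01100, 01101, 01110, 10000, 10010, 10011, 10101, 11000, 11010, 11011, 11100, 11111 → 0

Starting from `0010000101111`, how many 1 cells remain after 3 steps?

7

1110011101110
1001010101000
1101101011000
count of 1: 7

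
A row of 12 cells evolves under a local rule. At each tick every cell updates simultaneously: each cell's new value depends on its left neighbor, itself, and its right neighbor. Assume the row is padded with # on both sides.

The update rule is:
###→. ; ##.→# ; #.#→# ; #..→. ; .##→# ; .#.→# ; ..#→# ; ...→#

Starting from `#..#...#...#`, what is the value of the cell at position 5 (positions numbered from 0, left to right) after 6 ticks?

#

#.##.###.###
######.###..
.....###.#.#
.#####.#####
##...###....
.#.###.#.###
position 5 holds #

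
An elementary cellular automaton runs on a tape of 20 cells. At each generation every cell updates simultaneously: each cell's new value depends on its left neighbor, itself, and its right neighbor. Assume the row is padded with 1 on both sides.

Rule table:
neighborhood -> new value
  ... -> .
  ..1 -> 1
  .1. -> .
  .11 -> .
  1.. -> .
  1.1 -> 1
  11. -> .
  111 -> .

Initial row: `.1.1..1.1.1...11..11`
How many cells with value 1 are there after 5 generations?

1.1..1.1.1...1...1..
.1..1.1.1...1...1..1
1..1.1.1...1...1..1.
..1.1.1...1...1..1.1
.1.1.1...1...1..1.1.
count of 1: 7

7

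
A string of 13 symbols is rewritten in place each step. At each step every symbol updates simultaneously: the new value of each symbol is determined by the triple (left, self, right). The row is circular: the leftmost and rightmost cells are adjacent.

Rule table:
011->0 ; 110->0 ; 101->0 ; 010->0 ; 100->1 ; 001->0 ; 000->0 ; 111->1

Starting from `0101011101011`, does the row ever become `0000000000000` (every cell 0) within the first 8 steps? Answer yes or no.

no

0000001000000
0000000100000
0000000010000
0000000001000
0000000000100
0000000000010
0000000000001
1000000000000
step 8 is 1000000000000, still not uniform 0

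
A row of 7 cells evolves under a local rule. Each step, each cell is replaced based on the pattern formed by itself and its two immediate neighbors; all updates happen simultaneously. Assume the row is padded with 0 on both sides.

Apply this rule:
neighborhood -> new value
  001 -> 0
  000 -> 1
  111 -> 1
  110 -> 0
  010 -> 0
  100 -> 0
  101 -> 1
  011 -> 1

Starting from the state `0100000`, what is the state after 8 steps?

1110100

0001111
1101110
1011100
0111001
0110000
0100111
0000110
1110100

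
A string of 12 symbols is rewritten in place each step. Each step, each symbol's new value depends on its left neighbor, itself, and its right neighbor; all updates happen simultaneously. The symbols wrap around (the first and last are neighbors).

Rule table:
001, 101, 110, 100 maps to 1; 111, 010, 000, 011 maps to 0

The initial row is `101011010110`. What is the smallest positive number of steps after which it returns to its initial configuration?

010101101011
101010110101
110101011010
011010101101
101101010110
010110101011
101011010101
110101101010
011010110101
101101011010
010110101101
101011010110

12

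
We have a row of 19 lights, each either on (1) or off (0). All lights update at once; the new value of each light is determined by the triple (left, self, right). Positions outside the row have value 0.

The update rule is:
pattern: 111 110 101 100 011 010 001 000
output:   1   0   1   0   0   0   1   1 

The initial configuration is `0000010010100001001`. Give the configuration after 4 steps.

1111100101001110010
0111001010010100100
1010010100101001001
0100101001010010010

0100101001010010010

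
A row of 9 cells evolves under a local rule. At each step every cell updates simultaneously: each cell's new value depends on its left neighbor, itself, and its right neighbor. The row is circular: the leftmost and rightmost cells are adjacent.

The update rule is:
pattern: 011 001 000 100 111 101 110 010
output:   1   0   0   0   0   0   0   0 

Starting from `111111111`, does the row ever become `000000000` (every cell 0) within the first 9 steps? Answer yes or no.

000000000
all cells are 0 at step 1

yes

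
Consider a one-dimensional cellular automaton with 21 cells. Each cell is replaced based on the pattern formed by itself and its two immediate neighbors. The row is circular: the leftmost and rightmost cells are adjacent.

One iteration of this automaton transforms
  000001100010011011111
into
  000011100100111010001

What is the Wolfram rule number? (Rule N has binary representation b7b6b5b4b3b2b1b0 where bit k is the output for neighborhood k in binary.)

74

position 17: 111 → 0  (bit 7 = 0)
position 6: 110 → 1  (bit 6 = 1)
position 15: 101 → 0  (bit 5 = 0)
position 0: 100 → 0  (bit 4 = 0)
position 5: 011 → 1  (bit 3 = 1)
position 10: 010 → 0  (bit 2 = 0)
position 4: 001 → 1  (bit 1 = 1)
position 1: 000 → 0  (bit 0 = 0)
bits b7..b0 = 01001010 = 74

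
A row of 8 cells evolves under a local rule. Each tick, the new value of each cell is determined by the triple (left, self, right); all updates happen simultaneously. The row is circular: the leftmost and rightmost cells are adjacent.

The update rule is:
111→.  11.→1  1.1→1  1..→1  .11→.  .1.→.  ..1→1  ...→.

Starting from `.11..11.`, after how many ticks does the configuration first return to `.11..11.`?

tick 1: 1.111.11
tick 2: 11..11..
tick 3: .111.111
tick 4: 1..11..1
tick 5: 111.111.
tick 6: ..11..11
tick 7: 11.111.1
tick 8: .11..11.

8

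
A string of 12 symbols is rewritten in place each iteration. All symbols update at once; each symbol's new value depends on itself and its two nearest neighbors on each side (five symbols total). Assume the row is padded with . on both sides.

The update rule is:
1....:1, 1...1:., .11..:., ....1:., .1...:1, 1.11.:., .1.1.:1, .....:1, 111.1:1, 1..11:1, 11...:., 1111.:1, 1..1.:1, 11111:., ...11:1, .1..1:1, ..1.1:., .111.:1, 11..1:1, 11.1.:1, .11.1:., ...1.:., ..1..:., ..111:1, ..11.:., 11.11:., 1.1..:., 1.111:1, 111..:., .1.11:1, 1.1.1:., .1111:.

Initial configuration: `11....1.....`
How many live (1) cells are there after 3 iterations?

5

...1...11111
1...1.11..1.
.1...1..11.1
count of 1: 5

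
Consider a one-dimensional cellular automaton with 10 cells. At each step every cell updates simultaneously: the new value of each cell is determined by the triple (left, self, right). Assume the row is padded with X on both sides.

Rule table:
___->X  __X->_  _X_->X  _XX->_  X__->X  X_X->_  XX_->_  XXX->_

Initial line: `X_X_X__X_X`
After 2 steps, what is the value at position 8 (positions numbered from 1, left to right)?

X

__X_XX_X__
X_X____XX_
position 8 holds X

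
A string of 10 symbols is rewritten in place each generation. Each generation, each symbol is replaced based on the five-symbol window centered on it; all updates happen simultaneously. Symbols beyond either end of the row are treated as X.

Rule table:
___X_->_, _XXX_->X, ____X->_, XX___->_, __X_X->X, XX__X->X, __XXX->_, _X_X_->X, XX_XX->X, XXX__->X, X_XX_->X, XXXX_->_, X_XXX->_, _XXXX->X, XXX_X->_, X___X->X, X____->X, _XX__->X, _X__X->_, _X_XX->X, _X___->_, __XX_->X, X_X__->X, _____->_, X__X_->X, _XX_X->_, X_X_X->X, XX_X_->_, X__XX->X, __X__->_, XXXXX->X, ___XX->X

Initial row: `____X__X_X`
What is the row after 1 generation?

_X____XXX_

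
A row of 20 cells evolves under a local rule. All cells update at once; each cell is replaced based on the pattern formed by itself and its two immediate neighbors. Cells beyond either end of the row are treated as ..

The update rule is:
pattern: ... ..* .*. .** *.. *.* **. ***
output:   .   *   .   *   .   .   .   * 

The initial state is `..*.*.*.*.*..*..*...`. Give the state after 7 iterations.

.*..........*..*....
*..........*..*.....
..........*..*......
.........*..*.......
........*..*........
.......*..*.........
......*..*..........

......*..*..........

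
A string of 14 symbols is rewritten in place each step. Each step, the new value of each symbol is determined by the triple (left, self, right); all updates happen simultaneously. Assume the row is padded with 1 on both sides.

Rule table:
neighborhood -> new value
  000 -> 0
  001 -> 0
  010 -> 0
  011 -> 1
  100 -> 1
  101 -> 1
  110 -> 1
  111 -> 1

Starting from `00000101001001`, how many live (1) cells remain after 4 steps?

8

step 1: 10000010100101
step 2: 11000001010011
step 3: 11100000101011
step 4: 11110000010111
count of 1: 8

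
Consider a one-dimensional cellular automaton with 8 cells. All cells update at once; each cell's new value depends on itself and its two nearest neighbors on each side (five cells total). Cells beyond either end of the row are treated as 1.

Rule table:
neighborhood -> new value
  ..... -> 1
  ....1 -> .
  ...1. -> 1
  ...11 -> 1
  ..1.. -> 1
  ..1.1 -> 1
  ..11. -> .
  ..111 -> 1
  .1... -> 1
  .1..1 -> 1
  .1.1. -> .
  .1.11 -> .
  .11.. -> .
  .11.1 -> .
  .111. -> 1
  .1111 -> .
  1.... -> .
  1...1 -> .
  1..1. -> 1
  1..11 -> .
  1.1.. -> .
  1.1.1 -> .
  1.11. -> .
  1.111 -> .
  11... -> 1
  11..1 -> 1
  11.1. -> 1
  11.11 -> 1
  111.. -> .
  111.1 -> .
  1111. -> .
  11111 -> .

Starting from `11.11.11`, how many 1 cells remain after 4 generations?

..1..1..
1111111.
.......1
1.111.11
count of 1: 6

6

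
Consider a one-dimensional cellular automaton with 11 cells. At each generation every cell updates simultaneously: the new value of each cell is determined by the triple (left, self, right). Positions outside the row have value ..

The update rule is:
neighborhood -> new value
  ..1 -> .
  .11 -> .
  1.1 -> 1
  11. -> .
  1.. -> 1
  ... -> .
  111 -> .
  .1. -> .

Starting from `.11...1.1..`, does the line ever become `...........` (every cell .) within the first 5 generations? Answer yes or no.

no

...1...1.1.
....1...1.1
.....1...1.
......1...1
.......1...
generation 5 is .......1..., still not uniform .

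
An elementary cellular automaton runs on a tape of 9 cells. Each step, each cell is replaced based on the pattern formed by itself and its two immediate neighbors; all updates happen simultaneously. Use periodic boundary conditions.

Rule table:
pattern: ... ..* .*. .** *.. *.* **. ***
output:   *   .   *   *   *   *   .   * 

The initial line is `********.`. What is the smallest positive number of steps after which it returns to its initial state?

*******.*
******.**
*****.***
****.****
***.*****
**.******
*.*******
.********
********.

9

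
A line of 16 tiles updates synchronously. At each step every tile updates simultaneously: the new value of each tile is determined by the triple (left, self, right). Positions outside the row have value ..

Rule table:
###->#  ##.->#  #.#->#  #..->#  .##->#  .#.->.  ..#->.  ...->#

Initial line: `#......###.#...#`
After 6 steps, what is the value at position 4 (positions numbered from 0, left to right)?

#

.#####.####.##..
.###############
.###############  (fixed point — unchanged through step 6)
position 4 holds #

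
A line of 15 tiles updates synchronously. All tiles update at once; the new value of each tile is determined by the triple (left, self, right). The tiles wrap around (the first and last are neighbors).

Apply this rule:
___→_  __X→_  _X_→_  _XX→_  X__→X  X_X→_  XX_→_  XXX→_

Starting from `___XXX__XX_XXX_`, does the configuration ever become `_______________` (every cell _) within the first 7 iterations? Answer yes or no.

no

______X_______X
X______X_______
_X______X______
__X______X_____
___X______X____
____X______X___
_____X______X__
iteration 7 is _____X______X__, still not uniform _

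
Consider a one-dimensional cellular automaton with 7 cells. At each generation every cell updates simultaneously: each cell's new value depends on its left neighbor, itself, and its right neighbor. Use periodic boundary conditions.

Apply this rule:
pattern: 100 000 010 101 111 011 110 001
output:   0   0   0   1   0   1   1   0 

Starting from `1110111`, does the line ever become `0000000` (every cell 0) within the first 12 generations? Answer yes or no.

0011100
0010100
0001000
0000000
all cells are 0 at generation 4

yes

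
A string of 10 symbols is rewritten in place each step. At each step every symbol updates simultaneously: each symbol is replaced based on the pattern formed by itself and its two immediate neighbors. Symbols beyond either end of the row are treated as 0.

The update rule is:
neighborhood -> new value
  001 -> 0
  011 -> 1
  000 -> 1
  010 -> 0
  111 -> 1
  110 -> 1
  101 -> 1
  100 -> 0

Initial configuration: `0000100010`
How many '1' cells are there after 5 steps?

8

step 1: 1110001000
step 2: 1110100011
step 3: 1111001011
step 4: 1111000111
step 5: 1111010111
count of 1: 8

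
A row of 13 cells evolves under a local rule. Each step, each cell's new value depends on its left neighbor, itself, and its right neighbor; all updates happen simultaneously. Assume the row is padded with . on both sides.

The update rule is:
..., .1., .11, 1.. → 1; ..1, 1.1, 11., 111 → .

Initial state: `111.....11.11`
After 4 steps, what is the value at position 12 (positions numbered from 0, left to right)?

1

1..1111.1..1.
11.1....11.11
1..1111.1..1.  (repeats step 1; period 2)
step 4: 11.1....11.11
position 12 holds 1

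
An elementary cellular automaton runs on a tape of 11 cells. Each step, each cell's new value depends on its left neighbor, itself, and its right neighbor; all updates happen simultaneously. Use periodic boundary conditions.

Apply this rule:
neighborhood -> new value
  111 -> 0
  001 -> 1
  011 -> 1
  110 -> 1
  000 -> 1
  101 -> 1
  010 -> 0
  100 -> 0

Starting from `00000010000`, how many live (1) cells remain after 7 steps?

9

11111100111
00000101100
11111011101
00001110111
01111011101
11001110110
11011011111
count of 1: 9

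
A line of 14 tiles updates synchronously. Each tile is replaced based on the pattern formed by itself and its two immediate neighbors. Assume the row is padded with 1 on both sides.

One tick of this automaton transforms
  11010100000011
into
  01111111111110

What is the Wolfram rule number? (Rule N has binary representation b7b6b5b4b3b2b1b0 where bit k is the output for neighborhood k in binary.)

position 0: 111 → 0  (bit 7 = 0)
position 1: 110 → 1  (bit 6 = 1)
position 2: 101 → 1  (bit 5 = 1)
position 6: 100 → 1  (bit 4 = 1)
position 12: 011 → 1  (bit 3 = 1)
position 3: 010 → 1  (bit 2 = 1)
position 11: 001 → 1  (bit 1 = 1)
position 7: 000 → 1  (bit 0 = 1)
bits b7..b0 = 01111111 = 127

127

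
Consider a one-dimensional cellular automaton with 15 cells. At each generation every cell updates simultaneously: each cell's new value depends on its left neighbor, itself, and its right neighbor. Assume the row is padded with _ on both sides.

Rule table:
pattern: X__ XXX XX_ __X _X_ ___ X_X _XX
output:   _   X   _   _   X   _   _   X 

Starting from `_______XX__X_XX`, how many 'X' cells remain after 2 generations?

3

_______X___X_X_
_______X___X_X_
count of X: 3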